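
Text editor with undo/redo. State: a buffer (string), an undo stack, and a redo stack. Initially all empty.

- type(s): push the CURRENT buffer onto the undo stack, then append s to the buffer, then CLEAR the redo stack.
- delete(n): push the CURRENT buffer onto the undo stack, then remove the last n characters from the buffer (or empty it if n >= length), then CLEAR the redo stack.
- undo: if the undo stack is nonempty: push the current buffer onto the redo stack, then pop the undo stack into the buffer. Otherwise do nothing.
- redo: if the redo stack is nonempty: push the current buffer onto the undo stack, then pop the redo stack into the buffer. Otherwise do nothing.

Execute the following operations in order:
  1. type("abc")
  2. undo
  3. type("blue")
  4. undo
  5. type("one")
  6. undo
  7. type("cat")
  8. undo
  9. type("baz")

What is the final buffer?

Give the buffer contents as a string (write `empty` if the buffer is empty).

After op 1 (type): buf='abc' undo_depth=1 redo_depth=0
After op 2 (undo): buf='(empty)' undo_depth=0 redo_depth=1
After op 3 (type): buf='blue' undo_depth=1 redo_depth=0
After op 4 (undo): buf='(empty)' undo_depth=0 redo_depth=1
After op 5 (type): buf='one' undo_depth=1 redo_depth=0
After op 6 (undo): buf='(empty)' undo_depth=0 redo_depth=1
After op 7 (type): buf='cat' undo_depth=1 redo_depth=0
After op 8 (undo): buf='(empty)' undo_depth=0 redo_depth=1
After op 9 (type): buf='baz' undo_depth=1 redo_depth=0

Answer: baz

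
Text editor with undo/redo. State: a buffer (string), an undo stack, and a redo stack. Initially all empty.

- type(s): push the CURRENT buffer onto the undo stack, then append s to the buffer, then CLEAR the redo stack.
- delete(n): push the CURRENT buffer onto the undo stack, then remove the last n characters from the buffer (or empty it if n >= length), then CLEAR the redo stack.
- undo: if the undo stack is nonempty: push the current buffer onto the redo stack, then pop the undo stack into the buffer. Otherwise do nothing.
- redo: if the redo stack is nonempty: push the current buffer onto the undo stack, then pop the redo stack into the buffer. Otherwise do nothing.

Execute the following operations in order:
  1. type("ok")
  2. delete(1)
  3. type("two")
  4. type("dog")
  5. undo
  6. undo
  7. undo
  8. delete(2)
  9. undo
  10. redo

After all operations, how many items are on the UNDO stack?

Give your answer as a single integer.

Answer: 2

Derivation:
After op 1 (type): buf='ok' undo_depth=1 redo_depth=0
After op 2 (delete): buf='o' undo_depth=2 redo_depth=0
After op 3 (type): buf='otwo' undo_depth=3 redo_depth=0
After op 4 (type): buf='otwodog' undo_depth=4 redo_depth=0
After op 5 (undo): buf='otwo' undo_depth=3 redo_depth=1
After op 6 (undo): buf='o' undo_depth=2 redo_depth=2
After op 7 (undo): buf='ok' undo_depth=1 redo_depth=3
After op 8 (delete): buf='(empty)' undo_depth=2 redo_depth=0
After op 9 (undo): buf='ok' undo_depth=1 redo_depth=1
After op 10 (redo): buf='(empty)' undo_depth=2 redo_depth=0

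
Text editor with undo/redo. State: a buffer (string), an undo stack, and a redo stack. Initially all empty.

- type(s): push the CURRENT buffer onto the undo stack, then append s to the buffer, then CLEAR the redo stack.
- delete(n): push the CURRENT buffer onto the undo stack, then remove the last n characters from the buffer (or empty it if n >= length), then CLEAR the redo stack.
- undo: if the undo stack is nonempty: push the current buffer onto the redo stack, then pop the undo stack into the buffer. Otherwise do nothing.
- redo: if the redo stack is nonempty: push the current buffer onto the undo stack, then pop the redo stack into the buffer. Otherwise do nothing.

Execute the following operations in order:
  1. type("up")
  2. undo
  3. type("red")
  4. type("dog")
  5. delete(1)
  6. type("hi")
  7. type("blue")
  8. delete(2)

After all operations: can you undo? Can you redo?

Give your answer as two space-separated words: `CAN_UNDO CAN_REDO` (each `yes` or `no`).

After op 1 (type): buf='up' undo_depth=1 redo_depth=0
After op 2 (undo): buf='(empty)' undo_depth=0 redo_depth=1
After op 3 (type): buf='red' undo_depth=1 redo_depth=0
After op 4 (type): buf='reddog' undo_depth=2 redo_depth=0
After op 5 (delete): buf='reddo' undo_depth=3 redo_depth=0
After op 6 (type): buf='reddohi' undo_depth=4 redo_depth=0
After op 7 (type): buf='reddohiblue' undo_depth=5 redo_depth=0
After op 8 (delete): buf='reddohibl' undo_depth=6 redo_depth=0

Answer: yes no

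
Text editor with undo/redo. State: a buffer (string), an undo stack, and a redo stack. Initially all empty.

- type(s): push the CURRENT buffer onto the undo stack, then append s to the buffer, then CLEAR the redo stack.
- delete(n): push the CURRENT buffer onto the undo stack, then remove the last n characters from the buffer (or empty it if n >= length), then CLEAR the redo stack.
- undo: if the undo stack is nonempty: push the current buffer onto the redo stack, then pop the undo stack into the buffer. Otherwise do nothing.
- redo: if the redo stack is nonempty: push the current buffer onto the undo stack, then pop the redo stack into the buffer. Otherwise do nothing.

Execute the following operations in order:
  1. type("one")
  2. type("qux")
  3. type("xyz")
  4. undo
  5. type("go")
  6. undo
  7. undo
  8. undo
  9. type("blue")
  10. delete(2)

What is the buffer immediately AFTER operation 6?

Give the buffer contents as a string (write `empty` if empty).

Answer: onequx

Derivation:
After op 1 (type): buf='one' undo_depth=1 redo_depth=0
After op 2 (type): buf='onequx' undo_depth=2 redo_depth=0
After op 3 (type): buf='onequxxyz' undo_depth=3 redo_depth=0
After op 4 (undo): buf='onequx' undo_depth=2 redo_depth=1
After op 5 (type): buf='onequxgo' undo_depth=3 redo_depth=0
After op 6 (undo): buf='onequx' undo_depth=2 redo_depth=1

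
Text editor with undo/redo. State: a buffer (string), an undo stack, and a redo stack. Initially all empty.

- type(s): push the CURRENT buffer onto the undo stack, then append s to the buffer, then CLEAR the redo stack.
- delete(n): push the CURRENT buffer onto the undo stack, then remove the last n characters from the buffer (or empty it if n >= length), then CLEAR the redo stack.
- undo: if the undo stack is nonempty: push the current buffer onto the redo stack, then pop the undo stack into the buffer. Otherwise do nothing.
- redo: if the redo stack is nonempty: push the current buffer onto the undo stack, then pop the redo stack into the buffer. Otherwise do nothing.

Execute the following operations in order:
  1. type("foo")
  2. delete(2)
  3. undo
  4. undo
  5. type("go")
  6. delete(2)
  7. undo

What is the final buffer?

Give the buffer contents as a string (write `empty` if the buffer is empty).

After op 1 (type): buf='foo' undo_depth=1 redo_depth=0
After op 2 (delete): buf='f' undo_depth=2 redo_depth=0
After op 3 (undo): buf='foo' undo_depth=1 redo_depth=1
After op 4 (undo): buf='(empty)' undo_depth=0 redo_depth=2
After op 5 (type): buf='go' undo_depth=1 redo_depth=0
After op 6 (delete): buf='(empty)' undo_depth=2 redo_depth=0
After op 7 (undo): buf='go' undo_depth=1 redo_depth=1

Answer: go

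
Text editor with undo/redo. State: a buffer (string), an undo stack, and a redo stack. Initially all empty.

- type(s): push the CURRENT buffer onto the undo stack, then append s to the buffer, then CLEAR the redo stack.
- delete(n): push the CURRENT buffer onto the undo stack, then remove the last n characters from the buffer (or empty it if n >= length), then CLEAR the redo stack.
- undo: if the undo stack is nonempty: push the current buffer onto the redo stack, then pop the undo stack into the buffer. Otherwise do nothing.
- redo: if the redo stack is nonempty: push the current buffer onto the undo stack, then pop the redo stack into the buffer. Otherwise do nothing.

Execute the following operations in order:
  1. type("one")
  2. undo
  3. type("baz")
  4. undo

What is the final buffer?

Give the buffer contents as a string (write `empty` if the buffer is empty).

After op 1 (type): buf='one' undo_depth=1 redo_depth=0
After op 2 (undo): buf='(empty)' undo_depth=0 redo_depth=1
After op 3 (type): buf='baz' undo_depth=1 redo_depth=0
After op 4 (undo): buf='(empty)' undo_depth=0 redo_depth=1

Answer: empty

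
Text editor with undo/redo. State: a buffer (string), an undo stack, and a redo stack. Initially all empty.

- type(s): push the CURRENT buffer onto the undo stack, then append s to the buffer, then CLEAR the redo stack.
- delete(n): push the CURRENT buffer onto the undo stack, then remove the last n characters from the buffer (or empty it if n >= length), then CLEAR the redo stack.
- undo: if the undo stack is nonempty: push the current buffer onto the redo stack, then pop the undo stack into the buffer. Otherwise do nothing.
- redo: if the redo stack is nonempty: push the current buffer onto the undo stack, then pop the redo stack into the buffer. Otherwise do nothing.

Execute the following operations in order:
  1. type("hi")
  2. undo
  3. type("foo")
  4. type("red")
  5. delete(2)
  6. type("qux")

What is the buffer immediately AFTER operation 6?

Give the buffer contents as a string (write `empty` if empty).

After op 1 (type): buf='hi' undo_depth=1 redo_depth=0
After op 2 (undo): buf='(empty)' undo_depth=0 redo_depth=1
After op 3 (type): buf='foo' undo_depth=1 redo_depth=0
After op 4 (type): buf='foored' undo_depth=2 redo_depth=0
After op 5 (delete): buf='foor' undo_depth=3 redo_depth=0
After op 6 (type): buf='foorqux' undo_depth=4 redo_depth=0

Answer: foorqux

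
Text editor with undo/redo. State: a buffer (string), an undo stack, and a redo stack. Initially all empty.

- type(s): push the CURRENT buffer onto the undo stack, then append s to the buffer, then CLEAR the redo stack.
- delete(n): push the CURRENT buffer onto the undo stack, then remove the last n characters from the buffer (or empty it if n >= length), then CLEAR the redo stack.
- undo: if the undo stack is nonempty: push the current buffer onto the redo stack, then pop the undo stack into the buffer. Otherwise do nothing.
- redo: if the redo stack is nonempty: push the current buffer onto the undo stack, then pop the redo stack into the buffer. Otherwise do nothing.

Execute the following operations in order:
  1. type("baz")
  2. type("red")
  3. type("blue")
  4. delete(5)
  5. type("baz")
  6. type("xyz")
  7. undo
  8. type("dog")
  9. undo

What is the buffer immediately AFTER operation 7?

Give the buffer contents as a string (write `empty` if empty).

Answer: bazrebaz

Derivation:
After op 1 (type): buf='baz' undo_depth=1 redo_depth=0
After op 2 (type): buf='bazred' undo_depth=2 redo_depth=0
After op 3 (type): buf='bazredblue' undo_depth=3 redo_depth=0
After op 4 (delete): buf='bazre' undo_depth=4 redo_depth=0
After op 5 (type): buf='bazrebaz' undo_depth=5 redo_depth=0
After op 6 (type): buf='bazrebazxyz' undo_depth=6 redo_depth=0
After op 7 (undo): buf='bazrebaz' undo_depth=5 redo_depth=1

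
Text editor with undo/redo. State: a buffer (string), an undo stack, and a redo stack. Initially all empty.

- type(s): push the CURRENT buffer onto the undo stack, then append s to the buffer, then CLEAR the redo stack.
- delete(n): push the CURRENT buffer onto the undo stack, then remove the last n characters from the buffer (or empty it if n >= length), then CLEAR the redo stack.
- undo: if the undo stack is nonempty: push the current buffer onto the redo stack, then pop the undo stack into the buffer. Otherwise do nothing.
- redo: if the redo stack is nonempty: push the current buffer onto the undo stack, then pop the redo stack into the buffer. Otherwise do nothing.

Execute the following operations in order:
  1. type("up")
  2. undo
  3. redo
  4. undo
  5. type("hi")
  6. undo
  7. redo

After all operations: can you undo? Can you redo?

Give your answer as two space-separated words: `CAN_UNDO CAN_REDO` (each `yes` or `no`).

After op 1 (type): buf='up' undo_depth=1 redo_depth=0
After op 2 (undo): buf='(empty)' undo_depth=0 redo_depth=1
After op 3 (redo): buf='up' undo_depth=1 redo_depth=0
After op 4 (undo): buf='(empty)' undo_depth=0 redo_depth=1
After op 5 (type): buf='hi' undo_depth=1 redo_depth=0
After op 6 (undo): buf='(empty)' undo_depth=0 redo_depth=1
After op 7 (redo): buf='hi' undo_depth=1 redo_depth=0

Answer: yes no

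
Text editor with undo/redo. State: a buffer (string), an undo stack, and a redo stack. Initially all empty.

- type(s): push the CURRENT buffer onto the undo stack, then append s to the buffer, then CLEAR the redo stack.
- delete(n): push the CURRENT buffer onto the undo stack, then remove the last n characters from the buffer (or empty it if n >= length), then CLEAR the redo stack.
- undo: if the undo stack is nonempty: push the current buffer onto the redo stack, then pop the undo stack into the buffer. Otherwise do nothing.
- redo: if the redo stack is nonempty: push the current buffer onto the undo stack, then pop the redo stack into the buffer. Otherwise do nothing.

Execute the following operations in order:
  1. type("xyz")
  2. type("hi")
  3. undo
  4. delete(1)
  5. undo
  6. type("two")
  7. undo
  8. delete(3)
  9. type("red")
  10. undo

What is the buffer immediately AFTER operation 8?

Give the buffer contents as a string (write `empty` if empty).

Answer: empty

Derivation:
After op 1 (type): buf='xyz' undo_depth=1 redo_depth=0
After op 2 (type): buf='xyzhi' undo_depth=2 redo_depth=0
After op 3 (undo): buf='xyz' undo_depth=1 redo_depth=1
After op 4 (delete): buf='xy' undo_depth=2 redo_depth=0
After op 5 (undo): buf='xyz' undo_depth=1 redo_depth=1
After op 6 (type): buf='xyztwo' undo_depth=2 redo_depth=0
After op 7 (undo): buf='xyz' undo_depth=1 redo_depth=1
After op 8 (delete): buf='(empty)' undo_depth=2 redo_depth=0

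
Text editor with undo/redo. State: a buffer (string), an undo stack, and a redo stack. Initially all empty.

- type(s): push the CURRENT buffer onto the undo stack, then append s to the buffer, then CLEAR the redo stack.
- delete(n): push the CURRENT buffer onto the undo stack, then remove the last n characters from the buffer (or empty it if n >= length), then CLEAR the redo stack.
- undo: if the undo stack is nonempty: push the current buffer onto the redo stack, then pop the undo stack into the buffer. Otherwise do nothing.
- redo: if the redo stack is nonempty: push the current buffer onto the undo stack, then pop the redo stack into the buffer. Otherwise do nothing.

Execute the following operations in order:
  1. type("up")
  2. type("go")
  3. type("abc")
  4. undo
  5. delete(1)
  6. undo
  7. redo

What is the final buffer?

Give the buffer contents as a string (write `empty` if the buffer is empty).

Answer: upg

Derivation:
After op 1 (type): buf='up' undo_depth=1 redo_depth=0
After op 2 (type): buf='upgo' undo_depth=2 redo_depth=0
After op 3 (type): buf='upgoabc' undo_depth=3 redo_depth=0
After op 4 (undo): buf='upgo' undo_depth=2 redo_depth=1
After op 5 (delete): buf='upg' undo_depth=3 redo_depth=0
After op 6 (undo): buf='upgo' undo_depth=2 redo_depth=1
After op 7 (redo): buf='upg' undo_depth=3 redo_depth=0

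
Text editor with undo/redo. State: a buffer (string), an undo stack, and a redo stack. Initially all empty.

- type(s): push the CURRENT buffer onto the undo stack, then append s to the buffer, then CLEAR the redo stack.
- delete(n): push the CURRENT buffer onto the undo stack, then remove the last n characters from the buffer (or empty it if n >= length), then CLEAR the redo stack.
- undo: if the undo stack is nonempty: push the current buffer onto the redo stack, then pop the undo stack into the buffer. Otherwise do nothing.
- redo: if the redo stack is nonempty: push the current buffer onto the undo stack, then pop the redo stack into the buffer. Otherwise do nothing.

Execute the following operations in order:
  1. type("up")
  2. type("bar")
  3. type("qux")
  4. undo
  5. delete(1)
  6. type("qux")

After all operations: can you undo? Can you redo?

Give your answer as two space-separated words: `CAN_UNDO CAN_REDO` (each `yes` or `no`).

After op 1 (type): buf='up' undo_depth=1 redo_depth=0
After op 2 (type): buf='upbar' undo_depth=2 redo_depth=0
After op 3 (type): buf='upbarqux' undo_depth=3 redo_depth=0
After op 4 (undo): buf='upbar' undo_depth=2 redo_depth=1
After op 5 (delete): buf='upba' undo_depth=3 redo_depth=0
After op 6 (type): buf='upbaqux' undo_depth=4 redo_depth=0

Answer: yes no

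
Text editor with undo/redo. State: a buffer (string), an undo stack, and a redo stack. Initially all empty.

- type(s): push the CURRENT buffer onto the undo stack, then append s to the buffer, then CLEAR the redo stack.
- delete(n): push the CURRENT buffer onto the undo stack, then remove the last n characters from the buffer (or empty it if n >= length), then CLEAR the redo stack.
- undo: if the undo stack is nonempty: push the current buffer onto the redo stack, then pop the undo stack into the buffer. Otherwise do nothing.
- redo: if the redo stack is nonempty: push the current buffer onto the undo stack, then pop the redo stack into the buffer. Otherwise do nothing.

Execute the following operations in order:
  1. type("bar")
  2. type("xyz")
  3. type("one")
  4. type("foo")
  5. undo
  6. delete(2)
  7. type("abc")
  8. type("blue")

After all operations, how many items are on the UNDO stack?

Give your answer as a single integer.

After op 1 (type): buf='bar' undo_depth=1 redo_depth=0
After op 2 (type): buf='barxyz' undo_depth=2 redo_depth=0
After op 3 (type): buf='barxyzone' undo_depth=3 redo_depth=0
After op 4 (type): buf='barxyzonefoo' undo_depth=4 redo_depth=0
After op 5 (undo): buf='barxyzone' undo_depth=3 redo_depth=1
After op 6 (delete): buf='barxyzo' undo_depth=4 redo_depth=0
After op 7 (type): buf='barxyzoabc' undo_depth=5 redo_depth=0
After op 8 (type): buf='barxyzoabcblue' undo_depth=6 redo_depth=0

Answer: 6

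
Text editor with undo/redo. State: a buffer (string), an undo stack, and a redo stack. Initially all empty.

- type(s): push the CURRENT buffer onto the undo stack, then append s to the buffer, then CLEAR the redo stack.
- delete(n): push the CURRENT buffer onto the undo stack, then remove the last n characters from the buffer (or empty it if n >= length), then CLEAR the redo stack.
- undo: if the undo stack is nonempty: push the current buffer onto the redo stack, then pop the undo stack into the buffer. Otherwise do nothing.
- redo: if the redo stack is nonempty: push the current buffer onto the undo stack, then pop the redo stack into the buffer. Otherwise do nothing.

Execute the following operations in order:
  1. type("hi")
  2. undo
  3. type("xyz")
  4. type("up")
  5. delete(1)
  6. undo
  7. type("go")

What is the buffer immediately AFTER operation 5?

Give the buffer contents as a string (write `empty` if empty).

After op 1 (type): buf='hi' undo_depth=1 redo_depth=0
After op 2 (undo): buf='(empty)' undo_depth=0 redo_depth=1
After op 3 (type): buf='xyz' undo_depth=1 redo_depth=0
After op 4 (type): buf='xyzup' undo_depth=2 redo_depth=0
After op 5 (delete): buf='xyzu' undo_depth=3 redo_depth=0

Answer: xyzu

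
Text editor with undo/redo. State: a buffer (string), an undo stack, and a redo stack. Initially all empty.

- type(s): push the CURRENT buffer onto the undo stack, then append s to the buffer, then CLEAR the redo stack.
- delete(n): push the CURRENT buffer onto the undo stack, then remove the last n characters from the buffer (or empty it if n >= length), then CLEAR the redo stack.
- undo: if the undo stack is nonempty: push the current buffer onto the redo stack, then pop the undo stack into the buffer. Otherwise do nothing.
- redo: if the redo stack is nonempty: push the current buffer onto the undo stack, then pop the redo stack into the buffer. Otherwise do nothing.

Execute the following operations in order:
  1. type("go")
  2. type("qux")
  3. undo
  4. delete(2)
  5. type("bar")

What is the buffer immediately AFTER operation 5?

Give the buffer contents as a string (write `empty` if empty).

After op 1 (type): buf='go' undo_depth=1 redo_depth=0
After op 2 (type): buf='goqux' undo_depth=2 redo_depth=0
After op 3 (undo): buf='go' undo_depth=1 redo_depth=1
After op 4 (delete): buf='(empty)' undo_depth=2 redo_depth=0
After op 5 (type): buf='bar' undo_depth=3 redo_depth=0

Answer: bar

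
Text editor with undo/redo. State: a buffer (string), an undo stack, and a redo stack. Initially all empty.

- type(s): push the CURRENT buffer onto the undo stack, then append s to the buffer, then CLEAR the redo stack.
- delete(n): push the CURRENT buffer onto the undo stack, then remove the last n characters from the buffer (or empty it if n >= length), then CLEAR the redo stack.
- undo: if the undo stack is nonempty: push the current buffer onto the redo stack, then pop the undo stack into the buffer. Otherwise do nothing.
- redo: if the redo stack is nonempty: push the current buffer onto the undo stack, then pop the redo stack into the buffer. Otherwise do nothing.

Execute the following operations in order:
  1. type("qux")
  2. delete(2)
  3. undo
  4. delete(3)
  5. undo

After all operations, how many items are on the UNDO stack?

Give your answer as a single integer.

Answer: 1

Derivation:
After op 1 (type): buf='qux' undo_depth=1 redo_depth=0
After op 2 (delete): buf='q' undo_depth=2 redo_depth=0
After op 3 (undo): buf='qux' undo_depth=1 redo_depth=1
After op 4 (delete): buf='(empty)' undo_depth=2 redo_depth=0
After op 5 (undo): buf='qux' undo_depth=1 redo_depth=1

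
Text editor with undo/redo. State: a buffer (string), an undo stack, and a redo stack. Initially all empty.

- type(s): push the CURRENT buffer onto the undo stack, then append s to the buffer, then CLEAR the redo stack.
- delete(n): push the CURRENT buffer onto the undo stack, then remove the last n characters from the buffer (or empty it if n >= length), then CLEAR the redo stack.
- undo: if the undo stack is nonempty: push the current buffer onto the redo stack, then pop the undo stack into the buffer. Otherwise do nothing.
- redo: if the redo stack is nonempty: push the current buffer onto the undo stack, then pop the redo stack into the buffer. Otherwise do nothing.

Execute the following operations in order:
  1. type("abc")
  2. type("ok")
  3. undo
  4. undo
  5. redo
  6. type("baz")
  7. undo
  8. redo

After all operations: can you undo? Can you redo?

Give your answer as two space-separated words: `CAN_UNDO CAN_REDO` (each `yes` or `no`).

Answer: yes no

Derivation:
After op 1 (type): buf='abc' undo_depth=1 redo_depth=0
After op 2 (type): buf='abcok' undo_depth=2 redo_depth=0
After op 3 (undo): buf='abc' undo_depth=1 redo_depth=1
After op 4 (undo): buf='(empty)' undo_depth=0 redo_depth=2
After op 5 (redo): buf='abc' undo_depth=1 redo_depth=1
After op 6 (type): buf='abcbaz' undo_depth=2 redo_depth=0
After op 7 (undo): buf='abc' undo_depth=1 redo_depth=1
After op 8 (redo): buf='abcbaz' undo_depth=2 redo_depth=0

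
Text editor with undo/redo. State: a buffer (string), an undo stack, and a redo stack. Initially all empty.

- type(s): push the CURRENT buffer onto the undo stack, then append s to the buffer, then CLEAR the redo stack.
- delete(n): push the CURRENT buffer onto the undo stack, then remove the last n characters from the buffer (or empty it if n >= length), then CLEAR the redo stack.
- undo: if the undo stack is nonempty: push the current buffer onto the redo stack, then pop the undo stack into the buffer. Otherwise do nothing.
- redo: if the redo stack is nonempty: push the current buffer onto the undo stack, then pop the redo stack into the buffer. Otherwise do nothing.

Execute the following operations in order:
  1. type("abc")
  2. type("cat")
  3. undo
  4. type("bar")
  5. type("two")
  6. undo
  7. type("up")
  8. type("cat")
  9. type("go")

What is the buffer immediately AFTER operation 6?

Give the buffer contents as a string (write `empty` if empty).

Answer: abcbar

Derivation:
After op 1 (type): buf='abc' undo_depth=1 redo_depth=0
After op 2 (type): buf='abccat' undo_depth=2 redo_depth=0
After op 3 (undo): buf='abc' undo_depth=1 redo_depth=1
After op 4 (type): buf='abcbar' undo_depth=2 redo_depth=0
After op 5 (type): buf='abcbartwo' undo_depth=3 redo_depth=0
After op 6 (undo): buf='abcbar' undo_depth=2 redo_depth=1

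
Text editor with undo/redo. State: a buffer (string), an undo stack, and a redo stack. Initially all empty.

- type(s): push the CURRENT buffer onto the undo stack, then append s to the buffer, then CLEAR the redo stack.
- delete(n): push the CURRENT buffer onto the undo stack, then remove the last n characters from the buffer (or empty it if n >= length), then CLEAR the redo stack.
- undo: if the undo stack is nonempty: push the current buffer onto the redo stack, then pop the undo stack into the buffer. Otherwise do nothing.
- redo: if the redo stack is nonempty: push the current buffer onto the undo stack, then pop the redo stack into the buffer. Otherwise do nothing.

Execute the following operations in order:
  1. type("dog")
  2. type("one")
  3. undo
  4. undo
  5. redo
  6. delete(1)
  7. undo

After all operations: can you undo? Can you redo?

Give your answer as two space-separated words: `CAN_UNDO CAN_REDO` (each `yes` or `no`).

Answer: yes yes

Derivation:
After op 1 (type): buf='dog' undo_depth=1 redo_depth=0
After op 2 (type): buf='dogone' undo_depth=2 redo_depth=0
After op 3 (undo): buf='dog' undo_depth=1 redo_depth=1
After op 4 (undo): buf='(empty)' undo_depth=0 redo_depth=2
After op 5 (redo): buf='dog' undo_depth=1 redo_depth=1
After op 6 (delete): buf='do' undo_depth=2 redo_depth=0
After op 7 (undo): buf='dog' undo_depth=1 redo_depth=1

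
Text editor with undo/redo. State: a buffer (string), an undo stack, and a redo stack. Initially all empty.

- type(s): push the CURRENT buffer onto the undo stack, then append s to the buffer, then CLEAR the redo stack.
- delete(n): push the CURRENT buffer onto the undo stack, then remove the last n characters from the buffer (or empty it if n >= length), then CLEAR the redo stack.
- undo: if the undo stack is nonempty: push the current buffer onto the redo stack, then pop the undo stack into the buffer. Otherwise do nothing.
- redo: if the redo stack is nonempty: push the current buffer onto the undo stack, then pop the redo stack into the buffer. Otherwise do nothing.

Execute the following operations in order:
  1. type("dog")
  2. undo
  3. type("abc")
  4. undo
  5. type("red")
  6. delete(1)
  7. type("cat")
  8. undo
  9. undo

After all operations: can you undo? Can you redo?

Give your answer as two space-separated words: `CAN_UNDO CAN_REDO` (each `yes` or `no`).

After op 1 (type): buf='dog' undo_depth=1 redo_depth=0
After op 2 (undo): buf='(empty)' undo_depth=0 redo_depth=1
After op 3 (type): buf='abc' undo_depth=1 redo_depth=0
After op 4 (undo): buf='(empty)' undo_depth=0 redo_depth=1
After op 5 (type): buf='red' undo_depth=1 redo_depth=0
After op 6 (delete): buf='re' undo_depth=2 redo_depth=0
After op 7 (type): buf='recat' undo_depth=3 redo_depth=0
After op 8 (undo): buf='re' undo_depth=2 redo_depth=1
After op 9 (undo): buf='red' undo_depth=1 redo_depth=2

Answer: yes yes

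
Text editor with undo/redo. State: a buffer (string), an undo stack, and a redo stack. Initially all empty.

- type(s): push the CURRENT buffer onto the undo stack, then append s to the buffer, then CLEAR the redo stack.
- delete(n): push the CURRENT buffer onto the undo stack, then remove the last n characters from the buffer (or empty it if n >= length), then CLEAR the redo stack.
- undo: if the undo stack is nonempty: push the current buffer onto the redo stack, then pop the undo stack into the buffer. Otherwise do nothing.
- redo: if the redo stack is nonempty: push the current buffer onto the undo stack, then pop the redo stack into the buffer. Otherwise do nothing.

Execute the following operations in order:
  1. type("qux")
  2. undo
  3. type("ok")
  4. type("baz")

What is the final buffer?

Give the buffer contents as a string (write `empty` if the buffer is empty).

After op 1 (type): buf='qux' undo_depth=1 redo_depth=0
After op 2 (undo): buf='(empty)' undo_depth=0 redo_depth=1
After op 3 (type): buf='ok' undo_depth=1 redo_depth=0
After op 4 (type): buf='okbaz' undo_depth=2 redo_depth=0

Answer: okbaz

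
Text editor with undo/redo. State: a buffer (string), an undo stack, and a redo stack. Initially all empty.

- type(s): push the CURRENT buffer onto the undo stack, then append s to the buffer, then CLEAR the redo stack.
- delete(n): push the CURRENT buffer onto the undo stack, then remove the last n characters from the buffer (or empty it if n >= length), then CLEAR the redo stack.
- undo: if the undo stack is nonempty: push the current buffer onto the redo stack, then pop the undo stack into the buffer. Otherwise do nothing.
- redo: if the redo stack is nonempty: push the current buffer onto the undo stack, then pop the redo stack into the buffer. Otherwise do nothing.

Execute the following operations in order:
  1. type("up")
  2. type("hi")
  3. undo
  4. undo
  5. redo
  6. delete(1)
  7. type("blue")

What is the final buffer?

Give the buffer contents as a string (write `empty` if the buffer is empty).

After op 1 (type): buf='up' undo_depth=1 redo_depth=0
After op 2 (type): buf='uphi' undo_depth=2 redo_depth=0
After op 3 (undo): buf='up' undo_depth=1 redo_depth=1
After op 4 (undo): buf='(empty)' undo_depth=0 redo_depth=2
After op 5 (redo): buf='up' undo_depth=1 redo_depth=1
After op 6 (delete): buf='u' undo_depth=2 redo_depth=0
After op 7 (type): buf='ublue' undo_depth=3 redo_depth=0

Answer: ublue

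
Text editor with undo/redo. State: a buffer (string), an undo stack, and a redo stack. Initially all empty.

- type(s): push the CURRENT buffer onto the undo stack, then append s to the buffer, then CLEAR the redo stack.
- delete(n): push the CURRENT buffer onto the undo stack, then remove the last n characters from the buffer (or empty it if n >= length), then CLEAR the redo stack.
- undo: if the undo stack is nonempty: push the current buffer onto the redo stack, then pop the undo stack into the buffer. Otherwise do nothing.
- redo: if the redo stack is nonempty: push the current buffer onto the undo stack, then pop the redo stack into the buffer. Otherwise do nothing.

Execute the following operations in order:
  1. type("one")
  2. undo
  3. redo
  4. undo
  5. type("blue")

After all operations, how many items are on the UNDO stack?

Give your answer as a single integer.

Answer: 1

Derivation:
After op 1 (type): buf='one' undo_depth=1 redo_depth=0
After op 2 (undo): buf='(empty)' undo_depth=0 redo_depth=1
After op 3 (redo): buf='one' undo_depth=1 redo_depth=0
After op 4 (undo): buf='(empty)' undo_depth=0 redo_depth=1
After op 5 (type): buf='blue' undo_depth=1 redo_depth=0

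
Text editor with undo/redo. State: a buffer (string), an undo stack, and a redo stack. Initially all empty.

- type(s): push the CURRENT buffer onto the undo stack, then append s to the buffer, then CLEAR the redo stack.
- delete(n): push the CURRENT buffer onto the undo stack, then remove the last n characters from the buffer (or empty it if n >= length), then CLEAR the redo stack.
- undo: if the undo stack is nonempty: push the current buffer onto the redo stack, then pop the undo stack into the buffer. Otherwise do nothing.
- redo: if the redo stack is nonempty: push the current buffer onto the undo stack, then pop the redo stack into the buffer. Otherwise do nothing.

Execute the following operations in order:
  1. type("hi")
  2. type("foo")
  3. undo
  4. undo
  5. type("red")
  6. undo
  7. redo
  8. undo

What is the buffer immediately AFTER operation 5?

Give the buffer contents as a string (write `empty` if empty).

After op 1 (type): buf='hi' undo_depth=1 redo_depth=0
After op 2 (type): buf='hifoo' undo_depth=2 redo_depth=0
After op 3 (undo): buf='hi' undo_depth=1 redo_depth=1
After op 4 (undo): buf='(empty)' undo_depth=0 redo_depth=2
After op 5 (type): buf='red' undo_depth=1 redo_depth=0

Answer: red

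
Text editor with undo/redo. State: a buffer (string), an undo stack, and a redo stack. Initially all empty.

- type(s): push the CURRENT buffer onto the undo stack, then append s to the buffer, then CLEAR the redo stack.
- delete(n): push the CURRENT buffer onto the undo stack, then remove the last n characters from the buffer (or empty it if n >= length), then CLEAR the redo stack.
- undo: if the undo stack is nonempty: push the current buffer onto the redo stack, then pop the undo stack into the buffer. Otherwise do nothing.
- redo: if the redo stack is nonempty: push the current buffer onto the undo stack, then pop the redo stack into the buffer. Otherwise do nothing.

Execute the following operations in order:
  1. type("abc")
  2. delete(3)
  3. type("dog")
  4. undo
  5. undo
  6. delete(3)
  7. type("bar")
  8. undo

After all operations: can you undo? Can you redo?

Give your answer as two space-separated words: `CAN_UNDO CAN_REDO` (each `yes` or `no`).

Answer: yes yes

Derivation:
After op 1 (type): buf='abc' undo_depth=1 redo_depth=0
After op 2 (delete): buf='(empty)' undo_depth=2 redo_depth=0
After op 3 (type): buf='dog' undo_depth=3 redo_depth=0
After op 4 (undo): buf='(empty)' undo_depth=2 redo_depth=1
After op 5 (undo): buf='abc' undo_depth=1 redo_depth=2
After op 6 (delete): buf='(empty)' undo_depth=2 redo_depth=0
After op 7 (type): buf='bar' undo_depth=3 redo_depth=0
After op 8 (undo): buf='(empty)' undo_depth=2 redo_depth=1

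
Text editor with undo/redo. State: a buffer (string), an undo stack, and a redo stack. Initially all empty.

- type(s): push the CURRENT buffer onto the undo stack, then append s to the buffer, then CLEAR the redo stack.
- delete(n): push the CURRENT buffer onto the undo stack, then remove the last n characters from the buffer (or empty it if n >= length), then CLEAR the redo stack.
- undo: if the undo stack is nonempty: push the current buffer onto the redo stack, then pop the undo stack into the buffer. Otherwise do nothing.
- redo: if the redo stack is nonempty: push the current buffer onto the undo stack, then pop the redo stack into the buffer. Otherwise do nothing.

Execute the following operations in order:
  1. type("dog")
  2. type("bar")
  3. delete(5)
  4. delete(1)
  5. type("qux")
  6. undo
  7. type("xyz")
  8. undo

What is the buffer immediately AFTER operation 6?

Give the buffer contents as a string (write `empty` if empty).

Answer: empty

Derivation:
After op 1 (type): buf='dog' undo_depth=1 redo_depth=0
After op 2 (type): buf='dogbar' undo_depth=2 redo_depth=0
After op 3 (delete): buf='d' undo_depth=3 redo_depth=0
After op 4 (delete): buf='(empty)' undo_depth=4 redo_depth=0
After op 5 (type): buf='qux' undo_depth=5 redo_depth=0
After op 6 (undo): buf='(empty)' undo_depth=4 redo_depth=1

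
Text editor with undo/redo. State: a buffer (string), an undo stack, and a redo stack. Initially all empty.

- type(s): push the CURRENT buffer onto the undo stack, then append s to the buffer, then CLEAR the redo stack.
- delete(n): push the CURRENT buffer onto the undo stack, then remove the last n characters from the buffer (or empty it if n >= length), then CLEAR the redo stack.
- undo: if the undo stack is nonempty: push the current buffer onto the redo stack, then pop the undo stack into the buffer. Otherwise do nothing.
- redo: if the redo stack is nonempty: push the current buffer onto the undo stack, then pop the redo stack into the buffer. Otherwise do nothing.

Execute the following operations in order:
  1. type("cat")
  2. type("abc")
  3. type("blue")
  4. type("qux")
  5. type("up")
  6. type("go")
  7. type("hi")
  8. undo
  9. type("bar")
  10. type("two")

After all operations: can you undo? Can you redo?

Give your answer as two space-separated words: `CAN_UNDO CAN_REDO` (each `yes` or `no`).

After op 1 (type): buf='cat' undo_depth=1 redo_depth=0
After op 2 (type): buf='catabc' undo_depth=2 redo_depth=0
After op 3 (type): buf='catabcblue' undo_depth=3 redo_depth=0
After op 4 (type): buf='catabcbluequx' undo_depth=4 redo_depth=0
After op 5 (type): buf='catabcbluequxup' undo_depth=5 redo_depth=0
After op 6 (type): buf='catabcbluequxupgo' undo_depth=6 redo_depth=0
After op 7 (type): buf='catabcbluequxupgohi' undo_depth=7 redo_depth=0
After op 8 (undo): buf='catabcbluequxupgo' undo_depth=6 redo_depth=1
After op 9 (type): buf='catabcbluequxupgobar' undo_depth=7 redo_depth=0
After op 10 (type): buf='catabcbluequxupgobartwo' undo_depth=8 redo_depth=0

Answer: yes no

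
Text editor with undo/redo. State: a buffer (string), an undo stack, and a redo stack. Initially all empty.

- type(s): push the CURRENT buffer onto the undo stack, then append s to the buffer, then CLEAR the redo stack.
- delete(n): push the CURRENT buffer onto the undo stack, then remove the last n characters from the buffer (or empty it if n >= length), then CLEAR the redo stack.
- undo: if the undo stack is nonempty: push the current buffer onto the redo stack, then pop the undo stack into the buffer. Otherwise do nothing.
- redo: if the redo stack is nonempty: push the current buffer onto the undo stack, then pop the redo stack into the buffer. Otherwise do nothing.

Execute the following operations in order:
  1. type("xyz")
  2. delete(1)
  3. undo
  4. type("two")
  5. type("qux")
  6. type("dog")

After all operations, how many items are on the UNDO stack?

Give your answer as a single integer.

Answer: 4

Derivation:
After op 1 (type): buf='xyz' undo_depth=1 redo_depth=0
After op 2 (delete): buf='xy' undo_depth=2 redo_depth=0
After op 3 (undo): buf='xyz' undo_depth=1 redo_depth=1
After op 4 (type): buf='xyztwo' undo_depth=2 redo_depth=0
After op 5 (type): buf='xyztwoqux' undo_depth=3 redo_depth=0
After op 6 (type): buf='xyztwoquxdog' undo_depth=4 redo_depth=0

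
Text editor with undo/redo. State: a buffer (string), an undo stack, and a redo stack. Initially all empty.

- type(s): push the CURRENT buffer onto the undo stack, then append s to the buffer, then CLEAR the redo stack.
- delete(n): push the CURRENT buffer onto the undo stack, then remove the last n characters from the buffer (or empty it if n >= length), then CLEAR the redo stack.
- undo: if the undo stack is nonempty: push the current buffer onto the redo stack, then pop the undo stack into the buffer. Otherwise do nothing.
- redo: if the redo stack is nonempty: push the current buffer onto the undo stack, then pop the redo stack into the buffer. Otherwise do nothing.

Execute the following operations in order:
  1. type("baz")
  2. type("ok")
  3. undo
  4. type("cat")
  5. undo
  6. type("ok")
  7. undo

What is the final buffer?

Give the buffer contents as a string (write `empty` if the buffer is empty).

Answer: baz

Derivation:
After op 1 (type): buf='baz' undo_depth=1 redo_depth=0
After op 2 (type): buf='bazok' undo_depth=2 redo_depth=0
After op 3 (undo): buf='baz' undo_depth=1 redo_depth=1
After op 4 (type): buf='bazcat' undo_depth=2 redo_depth=0
After op 5 (undo): buf='baz' undo_depth=1 redo_depth=1
After op 6 (type): buf='bazok' undo_depth=2 redo_depth=0
After op 7 (undo): buf='baz' undo_depth=1 redo_depth=1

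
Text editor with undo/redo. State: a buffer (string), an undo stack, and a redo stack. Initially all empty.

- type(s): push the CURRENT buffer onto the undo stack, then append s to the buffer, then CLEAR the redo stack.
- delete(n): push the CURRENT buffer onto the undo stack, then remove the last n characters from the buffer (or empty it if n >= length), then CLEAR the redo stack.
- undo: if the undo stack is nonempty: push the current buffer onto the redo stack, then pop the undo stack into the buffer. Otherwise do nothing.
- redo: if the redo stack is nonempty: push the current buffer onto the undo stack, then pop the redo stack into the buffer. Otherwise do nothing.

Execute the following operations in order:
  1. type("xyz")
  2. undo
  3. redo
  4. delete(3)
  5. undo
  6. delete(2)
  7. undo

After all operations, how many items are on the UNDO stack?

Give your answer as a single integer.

After op 1 (type): buf='xyz' undo_depth=1 redo_depth=0
After op 2 (undo): buf='(empty)' undo_depth=0 redo_depth=1
After op 3 (redo): buf='xyz' undo_depth=1 redo_depth=0
After op 4 (delete): buf='(empty)' undo_depth=2 redo_depth=0
After op 5 (undo): buf='xyz' undo_depth=1 redo_depth=1
After op 6 (delete): buf='x' undo_depth=2 redo_depth=0
After op 7 (undo): buf='xyz' undo_depth=1 redo_depth=1

Answer: 1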